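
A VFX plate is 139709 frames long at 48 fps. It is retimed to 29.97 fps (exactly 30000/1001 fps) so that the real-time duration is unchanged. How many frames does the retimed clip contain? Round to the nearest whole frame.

87231 frames

Frames at target rate = 139709 × (30000/1001) / (48) = 87318125/1001 ≈ 87230.894.
Nearest whole frame: 87231.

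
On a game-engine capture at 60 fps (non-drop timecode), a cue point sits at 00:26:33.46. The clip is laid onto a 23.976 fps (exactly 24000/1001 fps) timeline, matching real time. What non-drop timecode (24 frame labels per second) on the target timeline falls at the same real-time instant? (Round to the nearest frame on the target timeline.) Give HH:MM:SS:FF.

Source frame index: (0×3600 + 26×60 + 33) × 60 + 46 = 95626.
Real time: 95626 / (60) = 47813/30 s.
Target frame: (47813/30) × (24000/1001) = 38250400/1001 ≈ 38212.188 → 38212.
At 24 labels/s: frame 38212 → 00:26:32:04.

00:26:32:04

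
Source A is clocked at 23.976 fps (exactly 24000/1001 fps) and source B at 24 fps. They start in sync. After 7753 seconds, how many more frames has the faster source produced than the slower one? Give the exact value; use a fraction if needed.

A emits 24000/1001 × 7753 = 186072000/1001 frames; B emits 24 × 7753 = 186072.
Difference = 186072/1001 frames (≈ 185.8861); B is ahead of A.

186072/1001 frames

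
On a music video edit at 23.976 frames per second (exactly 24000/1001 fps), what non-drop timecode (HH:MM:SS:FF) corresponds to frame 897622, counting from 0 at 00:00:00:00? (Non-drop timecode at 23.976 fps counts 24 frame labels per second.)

10:23:20:22

897622 ÷ 24 = 37400 full seconds, remainder 22 frames.
37400 s = 10 h 23 min 20 s.
Timecode: 10:23:20:22.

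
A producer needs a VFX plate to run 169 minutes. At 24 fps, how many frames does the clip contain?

169 min = 10140 s.
Frames = 10140 × 24 = 243360.

243360 frames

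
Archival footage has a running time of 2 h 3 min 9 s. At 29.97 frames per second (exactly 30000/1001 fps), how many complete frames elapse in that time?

2 h 3 min 9 s = 7389 s.
Frames = 7389 × 30000/1001 = 221670000/1001 ≈ 221448.5514.
Complete frames: 221448.

221448 frames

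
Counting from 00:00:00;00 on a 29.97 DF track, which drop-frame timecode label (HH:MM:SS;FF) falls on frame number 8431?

00:04:41;09

Each 10-minute DF block holds 10 × 60 × 30 − 9 × 2 = 17982 frames. 8431 ÷ 17982 → 0 full blocks, remainder 8431.
Within the partial block the first minute is 1800 frames and each further minute 1798, so 4 further minute boundaries passed. Total skipped labels = 18 × 0 + 2 × 4 = 8.
Non-drop label index = 8431 + 8 = 8439; at 30 labels/s that is 00:04:41:09, i.e. DF 00:04:41;09.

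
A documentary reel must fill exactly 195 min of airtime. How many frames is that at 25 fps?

195 min = 11700 s.
Frames = 11700 × 25 = 292500.

292500 frames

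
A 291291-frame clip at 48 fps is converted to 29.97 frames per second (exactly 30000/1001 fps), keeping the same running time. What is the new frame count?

181875 frames

Target frames = source frames × (target rate / source rate) = 291291 × (30000/1001)/(48) = 291291 × 625/1001 = 181875.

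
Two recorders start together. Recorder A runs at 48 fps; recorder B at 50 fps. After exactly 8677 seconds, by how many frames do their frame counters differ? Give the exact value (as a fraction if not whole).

17354 frames

A emits 48 × 8677 = 416496 frames; B emits 50 × 8677 = 433850.
Difference = 17354 frames; B is ahead of A.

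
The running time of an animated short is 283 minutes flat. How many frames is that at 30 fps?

509400 frames

283 min = 16980 s.
Frames = 16980 × 30 = 509400.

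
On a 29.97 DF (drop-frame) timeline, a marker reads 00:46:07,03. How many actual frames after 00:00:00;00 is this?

As if non-drop at 30 labels/s: (0 × 3600 + 46 × 60 + 7) × 30 + 3 = 83013.
Minute boundaries passed: 46; those not divisible by 10: 46 − 4 = 42; dropped labels = 2 × 42 = 84.
Actual frame index = 83013 − 84 = 82929.

82929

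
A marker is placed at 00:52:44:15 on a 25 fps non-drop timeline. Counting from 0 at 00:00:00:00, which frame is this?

frame 79115

Total seconds to the label: (0 × 3600 + 52 × 60 + 44) = 3164.
Frame index = 3164 × 25 + 15 = 79115.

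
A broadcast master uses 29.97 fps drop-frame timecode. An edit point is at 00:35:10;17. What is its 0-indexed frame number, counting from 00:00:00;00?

63253

Complete 10-minute blocks: 3, each 17982 frames → 53946.
Remaining 5 whole minutes in the current block: 1800 + 4 × 1798 = 8992 frames.
Within the current minute: 10 × 30 + 17 − 2 = 315 (labels ;00/;01 skipped at this minute). Total = 53946 + 8992 + 315 = 63253.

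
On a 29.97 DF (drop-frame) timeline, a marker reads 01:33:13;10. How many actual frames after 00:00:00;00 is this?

167632

As if non-drop at 30 labels/s: (1 × 3600 + 33 × 60 + 13) × 30 + 10 = 167800.
Minute boundaries passed: 93; those not divisible by 10: 93 − 9 = 84; dropped labels = 2 × 84 = 168.
Actual frame index = 167800 − 168 = 167632.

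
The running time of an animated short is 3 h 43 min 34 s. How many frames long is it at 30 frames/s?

3 h 43 min 34 s = 13414 s.
Frames = 13414 × 30 = 402420.

402420 frames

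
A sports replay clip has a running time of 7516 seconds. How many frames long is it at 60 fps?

450960 frames

Frames = 7516 × 60 = 450960.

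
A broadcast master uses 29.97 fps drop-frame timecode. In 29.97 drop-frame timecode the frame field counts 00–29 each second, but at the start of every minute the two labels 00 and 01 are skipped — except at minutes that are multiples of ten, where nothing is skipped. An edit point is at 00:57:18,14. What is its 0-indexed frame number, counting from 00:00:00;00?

As if non-drop at 30 labels/s: (0 × 3600 + 57 × 60 + 18) × 30 + 14 = 103154.
Minute boundaries passed: 57; those not divisible by 10: 57 − 5 = 52; dropped labels = 2 × 52 = 104.
Actual frame index = 103154 − 104 = 103050.

103050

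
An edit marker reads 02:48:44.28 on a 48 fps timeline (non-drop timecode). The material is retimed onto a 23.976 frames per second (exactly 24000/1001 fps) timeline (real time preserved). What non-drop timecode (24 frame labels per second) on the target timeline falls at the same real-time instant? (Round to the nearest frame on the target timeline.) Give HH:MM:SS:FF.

Source frame index: (2×3600 + 48×60 + 44) × 48 + 28 = 485980.
Real time: 485980 / (48) = 121495/12 s.
Target frame: (121495/12) × (24000/1001) = 22090000/91 ≈ 242747.253 → 242747.
At 24 labels/s: frame 242747 → 02:48:34:11.

02:48:34:11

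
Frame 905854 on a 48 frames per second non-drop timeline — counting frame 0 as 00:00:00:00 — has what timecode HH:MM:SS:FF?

905854 ÷ 48 = 18871 full seconds, remainder 46 frames.
18871 s = 5 h 14 min 31 s.
Timecode: 05:14:31:46.

05:14:31:46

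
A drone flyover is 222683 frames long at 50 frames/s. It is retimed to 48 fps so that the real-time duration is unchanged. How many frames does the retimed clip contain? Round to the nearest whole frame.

Frames at target rate = 222683 × (48) / (50) = 5344392/25 ≈ 213775.680.
Nearest whole frame: 213776.

213776 frames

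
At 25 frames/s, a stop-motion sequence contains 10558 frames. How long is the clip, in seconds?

Running time = 10558 / (25) = 422.32 s.

422.32 seconds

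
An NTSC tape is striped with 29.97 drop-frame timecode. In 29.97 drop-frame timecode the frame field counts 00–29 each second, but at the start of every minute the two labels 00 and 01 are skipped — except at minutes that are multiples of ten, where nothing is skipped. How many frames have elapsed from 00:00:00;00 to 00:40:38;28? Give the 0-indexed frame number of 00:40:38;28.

As if non-drop at 30 labels/s: (0 × 3600 + 40 × 60 + 38) × 30 + 28 = 73168.
Minute boundaries passed: 40; those not divisible by 10: 40 − 4 = 36; dropped labels = 2 × 36 = 72.
Actual frame index = 73168 − 72 = 73096.

73096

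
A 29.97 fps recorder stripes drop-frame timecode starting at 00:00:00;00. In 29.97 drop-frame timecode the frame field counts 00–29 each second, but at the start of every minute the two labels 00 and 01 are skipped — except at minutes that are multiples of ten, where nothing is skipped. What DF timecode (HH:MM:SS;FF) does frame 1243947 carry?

11:31:46;11

Ten DF minutes hold 17982 frames, so frame 1243947 lies in block 69 (frames 1240758–1258739) with 3189 frames into that block.
The block's first minute is 1800 frames and the rest 1798 each; 3189 frames reaches minute 1, so 69 × 18 + 1 × 2 = 1244 labels have been skipped so far.
Adding those back, label number 1243947 + 1244 = 1245191 at 30 labels/s is 41506 s + 11 f = 11 h 31 min 46 s frame 11, i.e. 11:31:46;11.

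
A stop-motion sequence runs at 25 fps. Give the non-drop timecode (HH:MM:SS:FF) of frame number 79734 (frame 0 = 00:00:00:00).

00:53:09:09

79734 ÷ 25 = 3189 full seconds, remainder 9 frames.
3189 s = 0 h 53 min 9 s.
Timecode: 00:53:09:09.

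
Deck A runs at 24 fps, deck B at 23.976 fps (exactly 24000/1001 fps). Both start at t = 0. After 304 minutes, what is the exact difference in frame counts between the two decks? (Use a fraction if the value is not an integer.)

304 min = 18240 s.
A emits 24 × 18240 = 437760 frames; B emits 24000/1001 × 18240 = 437760000/1001.
Difference = 437760/1001 frames (≈ 437.3227); B is behind A.

437760/1001 frames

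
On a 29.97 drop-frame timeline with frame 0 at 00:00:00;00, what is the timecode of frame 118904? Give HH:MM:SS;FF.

Each 10-minute DF block holds 10 × 60 × 30 − 9 × 2 = 17982 frames. 118904 ÷ 17982 → 6 full blocks, remainder 11012.
Within the partial block the first minute is 1800 frames and each further minute 1798, so 6 further minute boundaries passed. Total skipped labels = 18 × 6 + 2 × 6 = 120.
Non-drop label index = 118904 + 120 = 119024; at 30 labels/s that is 01:06:07:14, i.e. DF 01:06:07;14.

01:06:07;14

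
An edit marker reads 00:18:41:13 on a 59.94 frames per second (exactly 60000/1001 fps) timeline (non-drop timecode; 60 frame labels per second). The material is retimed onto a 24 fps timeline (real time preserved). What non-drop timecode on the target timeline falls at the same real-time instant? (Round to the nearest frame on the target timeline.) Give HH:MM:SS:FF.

Source frame index: (0×3600 + 18×60 + 41) × 60 + 13 = 67273.
Real time: 67273 / (60000/1001) = 67340273/60000 s.
Target frame: (67340273/60000) × (24) = 67340273/2500 ≈ 26936.109 → 26936.
At 24 labels/s: frame 26936 → 00:18:42:08.

00:18:42:08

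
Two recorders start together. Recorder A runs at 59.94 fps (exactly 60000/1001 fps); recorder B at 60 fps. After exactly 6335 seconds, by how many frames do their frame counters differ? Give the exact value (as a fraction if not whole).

A emits 60000/1001 × 6335 = 54300000/143 frames; B emits 60 × 6335 = 380100.
Difference = 54300/143 frames (≈ 379.7203); B is ahead of A.

54300/143 frames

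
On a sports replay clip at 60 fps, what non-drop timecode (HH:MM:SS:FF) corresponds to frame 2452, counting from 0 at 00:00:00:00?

2452 ÷ 60 = 40 full seconds, remainder 52 frames.
40 s = 0 h 0 min 40 s.
Timecode: 00:00:40:52.

00:00:40:52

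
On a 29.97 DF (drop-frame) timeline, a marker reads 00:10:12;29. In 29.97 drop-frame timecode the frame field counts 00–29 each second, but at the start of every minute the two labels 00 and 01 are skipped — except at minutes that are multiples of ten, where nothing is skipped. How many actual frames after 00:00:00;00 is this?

18371

As if non-drop at 30 labels/s: (0 × 3600 + 10 × 60 + 12) × 30 + 29 = 18389.
Minute boundaries passed: 10; those not divisible by 10: 10 − 1 = 9; dropped labels = 2 × 9 = 18.
Actual frame index = 18389 − 18 = 18371.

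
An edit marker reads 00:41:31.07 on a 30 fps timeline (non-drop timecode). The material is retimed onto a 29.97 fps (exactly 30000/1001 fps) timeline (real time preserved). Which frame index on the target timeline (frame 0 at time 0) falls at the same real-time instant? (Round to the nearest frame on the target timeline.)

frame 74662

Source frame index: (0×3600 + 41×60 + 31) × 30 + 7 = 74737.
Real time: 74737 / (30) = 74737/30 s.
Target frame: (74737/30) × (30000/1001) = 5749000/77 ≈ 74662.338 → 74662.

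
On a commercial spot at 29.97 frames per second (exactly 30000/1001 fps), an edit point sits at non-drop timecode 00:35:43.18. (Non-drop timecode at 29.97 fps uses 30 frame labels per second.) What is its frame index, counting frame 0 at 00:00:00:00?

Total seconds to the label: (0 × 3600 + 35 × 60 + 43) = 2143.
Frame index = 2143 × 30 + 18 = 64308.

frame 64308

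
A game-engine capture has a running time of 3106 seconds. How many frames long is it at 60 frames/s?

Frames = 3106 × 60 = 186360.

186360 frames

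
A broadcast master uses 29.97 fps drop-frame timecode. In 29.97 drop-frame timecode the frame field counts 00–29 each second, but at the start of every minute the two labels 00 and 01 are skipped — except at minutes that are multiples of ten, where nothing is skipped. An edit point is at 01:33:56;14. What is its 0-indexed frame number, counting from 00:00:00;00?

168926

Complete 10-minute blocks: 9, each 17982 frames → 161838.
Remaining 3 whole minutes in the current block: 1800 + 2 × 1798 = 5396 frames.
Within the current minute: 56 × 30 + 14 − 2 = 1692 (labels ;00/;01 skipped at this minute). Total = 161838 + 5396 + 1692 = 168926.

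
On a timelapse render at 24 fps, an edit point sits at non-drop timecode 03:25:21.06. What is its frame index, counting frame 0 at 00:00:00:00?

Total seconds to the label: (3 × 3600 + 25 × 60 + 21) = 12321.
Frame index = 12321 × 24 + 6 = 295710.

frame 295710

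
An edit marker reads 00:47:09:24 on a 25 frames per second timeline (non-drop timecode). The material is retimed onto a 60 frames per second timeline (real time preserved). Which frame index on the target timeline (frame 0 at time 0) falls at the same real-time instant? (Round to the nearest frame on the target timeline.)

frame 169798

Source frame index: (0×3600 + 47×60 + 9) × 25 + 24 = 70749.
Real time: 70749 / (25) = 70749/25 s.
Target frame: (70749/25) × (60) = 848988/5 ≈ 169797.600 → 169798.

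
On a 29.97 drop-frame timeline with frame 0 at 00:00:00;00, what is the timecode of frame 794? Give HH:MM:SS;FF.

Ten DF minutes hold 17982 frames, so frame 794 lies in block 0 (frames 0–17981) with 794 frames into that block.
The block's first minute is 1800 frames and the rest 1798 each; 794 frames reaches minute 0, so 0 × 18 + 0 × 2 = 0 labels have been skipped so far.
Adding those back, label number 794 + 0 = 794 at 30 labels/s is 26 s + 14 f = 0 h 0 min 26 s frame 14, i.e. 00:00:26;14.

00:00:26;14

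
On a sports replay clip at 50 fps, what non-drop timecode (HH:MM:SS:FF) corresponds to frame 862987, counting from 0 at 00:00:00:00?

862987 ÷ 50 = 17259 full seconds, remainder 37 frames.
17259 s = 4 h 47 min 39 s.
Timecode: 04:47:39:37.

04:47:39:37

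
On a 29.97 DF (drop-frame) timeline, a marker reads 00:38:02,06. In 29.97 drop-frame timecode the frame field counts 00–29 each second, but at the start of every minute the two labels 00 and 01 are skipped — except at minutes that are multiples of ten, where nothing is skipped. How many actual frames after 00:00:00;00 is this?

68396

Complete 10-minute blocks: 3, each 17982 frames → 53946.
Remaining 8 whole minutes in the current block: 1800 + 7 × 1798 = 14386 frames.
Within the current minute: 2 × 30 + 6 − 2 = 64 (labels ;00/;01 skipped at this minute). Total = 53946 + 14386 + 64 = 68396.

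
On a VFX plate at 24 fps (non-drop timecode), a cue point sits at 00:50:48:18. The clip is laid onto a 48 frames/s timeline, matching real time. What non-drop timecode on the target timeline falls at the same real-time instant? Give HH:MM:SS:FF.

00:50:48:36

Source frame index: (0×3600 + 50×60 + 48) × 24 + 18 = 73170.
Real time: 73170 / (24) = 12195/4 s.
Target frame: (12195/4) × (48) = 146340.
At 48 labels/s: frame 146340 → 00:50:48:36.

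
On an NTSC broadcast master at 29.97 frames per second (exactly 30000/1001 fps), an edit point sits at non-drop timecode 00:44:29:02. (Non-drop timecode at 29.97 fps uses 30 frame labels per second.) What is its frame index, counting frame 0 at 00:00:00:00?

frame 80072

Total seconds to the label: (0 × 3600 + 44 × 60 + 29) = 2669.
Frame index = 2669 × 30 + 2 = 80072.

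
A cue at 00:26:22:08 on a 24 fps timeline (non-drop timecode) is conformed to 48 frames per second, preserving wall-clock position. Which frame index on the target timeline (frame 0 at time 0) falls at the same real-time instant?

frame 75952

Source frame index: (0×3600 + 26×60 + 22) × 24 + 8 = 37976.
Real time: 37976 / (24) = 4747/3 s.
Target frame: (4747/3) × (48) = 75952.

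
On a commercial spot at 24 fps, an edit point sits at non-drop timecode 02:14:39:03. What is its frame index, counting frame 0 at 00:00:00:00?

frame 193899

Total seconds to the label: (2 × 3600 + 14 × 60 + 39) = 8079.
Frame index = 8079 × 24 + 3 = 193899.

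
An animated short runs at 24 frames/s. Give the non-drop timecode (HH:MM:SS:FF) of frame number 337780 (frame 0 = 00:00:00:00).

337780 ÷ 24 = 14074 full seconds, remainder 4 frames.
14074 s = 3 h 54 min 34 s.
Timecode: 03:54:34:04.

03:54:34:04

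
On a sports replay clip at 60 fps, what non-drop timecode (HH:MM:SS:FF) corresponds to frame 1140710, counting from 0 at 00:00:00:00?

1140710 ÷ 60 = 19011 full seconds, remainder 50 frames.
19011 s = 5 h 16 min 51 s.
Timecode: 05:16:51:50.

05:16:51:50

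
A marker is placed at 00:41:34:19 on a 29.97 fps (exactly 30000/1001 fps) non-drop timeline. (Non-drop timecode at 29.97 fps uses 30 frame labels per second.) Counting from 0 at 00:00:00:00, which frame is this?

74839

Total seconds to the label: (0 × 3600 + 41 × 60 + 34) = 2494.
Frame index = 2494 × 30 + 19 = 74839.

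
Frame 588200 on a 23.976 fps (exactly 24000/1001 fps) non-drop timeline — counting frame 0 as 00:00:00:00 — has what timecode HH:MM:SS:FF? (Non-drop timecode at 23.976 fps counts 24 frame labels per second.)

06:48:28:08

588200 ÷ 24 = 24508 full seconds, remainder 8 frames.
24508 s = 6 h 48 min 28 s.
Timecode: 06:48:28:08.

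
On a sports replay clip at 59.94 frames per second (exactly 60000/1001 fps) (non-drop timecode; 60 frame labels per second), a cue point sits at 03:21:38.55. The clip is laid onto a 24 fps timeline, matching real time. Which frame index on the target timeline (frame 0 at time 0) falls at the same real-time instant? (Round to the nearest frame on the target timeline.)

Source frame index: (3×3600 + 21×60 + 38) × 60 + 55 = 725935.
Real time: 725935 / (60000/1001) = 145332187/12000 s.
Target frame: (145332187/12000) × (24) = 145332187/500 ≈ 290664.374 → 290664.

frame 290664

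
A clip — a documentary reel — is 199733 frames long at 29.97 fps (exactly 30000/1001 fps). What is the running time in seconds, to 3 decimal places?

6664.424 seconds

Running time = 199733 × 1001/30000 = 199932733/30000 s ≈ 6664.424 s.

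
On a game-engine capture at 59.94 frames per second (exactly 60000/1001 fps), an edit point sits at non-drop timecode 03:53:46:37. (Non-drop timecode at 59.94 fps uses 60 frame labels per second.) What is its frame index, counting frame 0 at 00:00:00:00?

Total seconds to the label: (3 × 3600 + 53 × 60 + 46) = 14026.
Frame index = 14026 × 60 + 37 = 841597.

frame 841597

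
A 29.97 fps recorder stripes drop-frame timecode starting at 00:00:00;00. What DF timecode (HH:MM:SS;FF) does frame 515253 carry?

Ten DF minutes hold 17982 frames, so frame 515253 lies in block 28 (frames 503496–521477) with 11757 frames into that block.
The block's first minute is 1800 frames and the rest 1798 each; 11757 frames reaches minute 6, so 28 × 18 + 6 × 2 = 516 labels have been skipped so far.
Adding those back, label number 515253 + 516 = 515769 at 30 labels/s is 17192 s + 9 f = 4 h 46 min 32 s frame 9, i.e. 04:46:32;09.

04:46:32;09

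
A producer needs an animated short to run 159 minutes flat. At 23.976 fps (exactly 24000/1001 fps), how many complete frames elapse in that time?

159 min = 9540 s.
Frames = 9540 × 24000/1001 = 228960000/1001 ≈ 228731.2687.
Complete frames: 228731.

228731 frames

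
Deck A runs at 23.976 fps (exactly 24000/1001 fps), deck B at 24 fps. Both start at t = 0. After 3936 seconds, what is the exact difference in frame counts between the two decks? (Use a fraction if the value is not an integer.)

94464/1001 frames

A emits 24000/1001 × 3936 = 94464000/1001 frames; B emits 24 × 3936 = 94464.
Difference = 94464/1001 frames (≈ 94.3696); B is ahead of A.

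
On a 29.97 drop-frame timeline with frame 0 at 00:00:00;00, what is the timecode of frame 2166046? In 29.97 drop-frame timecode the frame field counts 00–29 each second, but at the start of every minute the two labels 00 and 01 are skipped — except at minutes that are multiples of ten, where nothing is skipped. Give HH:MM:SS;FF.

20:04:33;24

Ten DF minutes hold 17982 frames, so frame 2166046 lies in block 120 (frames 2157840–2175821) with 8206 frames into that block.
The block's first minute is 1800 frames and the rest 1798 each; 8206 frames reaches minute 4, so 120 × 18 + 4 × 2 = 2168 labels have been skipped so far.
Adding those back, label number 2166046 + 2168 = 2168214 at 30 labels/s is 72273 s + 24 f = 20 h 4 min 33 s frame 24, i.e. 20:04:33;24.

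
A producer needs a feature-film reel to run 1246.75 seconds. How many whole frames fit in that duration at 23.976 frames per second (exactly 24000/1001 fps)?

29892 frames

Frames = 1246.75 × 24000/1001 = 29922000/1001 ≈ 29892.1079.
Complete frames: 29892.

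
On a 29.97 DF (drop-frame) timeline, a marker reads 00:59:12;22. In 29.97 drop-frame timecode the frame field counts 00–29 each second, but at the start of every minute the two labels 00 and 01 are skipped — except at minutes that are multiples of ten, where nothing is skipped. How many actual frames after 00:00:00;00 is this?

Complete 10-minute blocks: 5, each 17982 frames → 89910.
Remaining 9 whole minutes in the current block: 1800 + 8 × 1798 = 16184 frames.
Within the current minute: 12 × 30 + 22 − 2 = 380 (labels ;00/;01 skipped at this minute). Total = 89910 + 16184 + 380 = 106474.

106474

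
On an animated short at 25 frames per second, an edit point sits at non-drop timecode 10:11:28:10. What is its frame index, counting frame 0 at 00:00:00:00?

917210

Total seconds to the label: (10 × 3600 + 11 × 60 + 28) = 36688.
Frame index = 36688 × 25 + 10 = 917210.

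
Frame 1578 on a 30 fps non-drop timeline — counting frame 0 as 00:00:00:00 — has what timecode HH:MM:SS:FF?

00:00:52:18

1578 ÷ 30 = 52 full seconds, remainder 18 frames.
52 s = 0 h 0 min 52 s.
Timecode: 00:00:52:18.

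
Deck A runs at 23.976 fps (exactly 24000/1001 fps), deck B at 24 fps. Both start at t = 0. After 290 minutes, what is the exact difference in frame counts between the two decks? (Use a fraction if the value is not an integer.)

290 min = 17400 s.
A emits 24000/1001 × 17400 = 417600000/1001 frames; B emits 24 × 17400 = 417600.
Difference = 417600/1001 frames (≈ 417.1828); B is ahead of A.

417600/1001 frames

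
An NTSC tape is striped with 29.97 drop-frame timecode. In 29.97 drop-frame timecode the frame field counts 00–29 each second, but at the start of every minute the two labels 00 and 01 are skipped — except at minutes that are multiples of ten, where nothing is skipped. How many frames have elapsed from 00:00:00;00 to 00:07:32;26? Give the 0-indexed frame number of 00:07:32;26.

Complete 10-minute blocks: 0, each 17982 frames → 0.
Remaining 7 whole minutes in the current block: 1800 + 6 × 1798 = 12588 frames.
Within the current minute: 32 × 30 + 26 − 2 = 984 (labels ;00/;01 skipped at this minute). Total = 0 + 12588 + 984 = 13572.

13572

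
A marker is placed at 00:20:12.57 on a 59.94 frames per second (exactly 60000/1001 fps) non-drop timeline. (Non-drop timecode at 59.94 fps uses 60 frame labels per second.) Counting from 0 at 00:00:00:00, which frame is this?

frame 72777

Total seconds to the label: (0 × 3600 + 20 × 60 + 12) = 1212.
Frame index = 1212 × 60 + 57 = 72777.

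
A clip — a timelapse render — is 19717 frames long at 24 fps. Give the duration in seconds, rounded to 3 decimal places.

Running time = 19717 × 1/24 = 19717/24 s ≈ 821.542 s.

821.542 seconds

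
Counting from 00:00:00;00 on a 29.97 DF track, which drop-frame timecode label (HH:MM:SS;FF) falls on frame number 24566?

00:13:39;20

Each 10-minute DF block holds 10 × 60 × 30 − 9 × 2 = 17982 frames. 24566 ÷ 17982 → 1 full block, remainder 6584.
Within the partial block the first minute is 1800 frames and each further minute 1798, so 3 further minute boundaries passed. Total skipped labels = 18 × 1 + 2 × 3 = 24.
Non-drop label index = 24566 + 24 = 24590; at 30 labels/s that is 00:13:39:20, i.e. DF 00:13:39;20.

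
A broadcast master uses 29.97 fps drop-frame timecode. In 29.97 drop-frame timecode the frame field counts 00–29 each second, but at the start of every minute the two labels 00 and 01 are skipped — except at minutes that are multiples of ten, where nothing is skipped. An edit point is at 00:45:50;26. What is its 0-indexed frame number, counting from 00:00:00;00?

As if non-drop at 30 labels/s: (0 × 3600 + 45 × 60 + 50) × 30 + 26 = 82526.
Minute boundaries passed: 45; those not divisible by 10: 45 − 4 = 41; dropped labels = 2 × 41 = 82.
Actual frame index = 82526 − 82 = 82444.

82444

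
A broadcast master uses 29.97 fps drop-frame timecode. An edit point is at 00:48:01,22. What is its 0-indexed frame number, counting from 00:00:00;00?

86364

As if non-drop at 30 labels/s: (0 × 3600 + 48 × 60 + 1) × 30 + 22 = 86452.
Minute boundaries passed: 48; those not divisible by 10: 48 − 4 = 44; dropped labels = 2 × 44 = 88.
Actual frame index = 86452 − 88 = 86364.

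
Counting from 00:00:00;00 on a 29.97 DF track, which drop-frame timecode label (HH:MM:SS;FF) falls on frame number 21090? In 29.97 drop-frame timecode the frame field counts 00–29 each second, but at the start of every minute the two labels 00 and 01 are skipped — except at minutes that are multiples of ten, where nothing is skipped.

Each 10-minute DF block holds 10 × 60 × 30 − 9 × 2 = 17982 frames. 21090 ÷ 17982 → 1 full block, remainder 3108.
Within the partial block the first minute is 1800 frames and each further minute 1798, so 1 further minute boundary passed. Total skipped labels = 18 × 1 + 2 × 1 = 20.
Non-drop label index = 21090 + 20 = 21110; at 30 labels/s that is 00:11:43:20, i.e. DF 00:11:43;20.

00:11:43;20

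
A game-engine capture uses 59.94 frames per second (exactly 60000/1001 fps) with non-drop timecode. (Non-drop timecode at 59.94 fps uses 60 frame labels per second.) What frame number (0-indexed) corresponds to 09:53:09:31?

Total seconds to the label: (9 × 3600 + 53 × 60 + 9) = 35589.
Frame index = 35589 × 60 + 31 = 2135371.

2135371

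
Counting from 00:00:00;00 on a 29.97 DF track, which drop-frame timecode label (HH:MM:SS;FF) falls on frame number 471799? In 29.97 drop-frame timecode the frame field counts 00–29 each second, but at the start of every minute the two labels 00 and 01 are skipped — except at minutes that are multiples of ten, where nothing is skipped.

Ten DF minutes hold 17982 frames, so frame 471799 lies in block 26 (frames 467532–485513) with 4267 frames into that block.
The block's first minute is 1800 frames and the rest 1798 each; 4267 frames reaches minute 2, so 26 × 18 + 2 × 2 = 472 labels have been skipped so far.
Adding those back, label number 471799 + 472 = 472271 at 30 labels/s is 15742 s + 11 f = 4 h 22 min 22 s frame 11, i.e. 04:22:22;11.

04:22:22;11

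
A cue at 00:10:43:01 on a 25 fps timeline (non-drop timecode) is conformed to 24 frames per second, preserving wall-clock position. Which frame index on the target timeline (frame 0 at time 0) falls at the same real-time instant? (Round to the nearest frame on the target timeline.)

frame 15433

Source frame index: (0×3600 + 10×60 + 43) × 25 + 1 = 16076.
Real time: 16076 / (25) = 16076/25 s.
Target frame: (16076/25) × (24) = 385824/25 ≈ 15432.960 → 15433.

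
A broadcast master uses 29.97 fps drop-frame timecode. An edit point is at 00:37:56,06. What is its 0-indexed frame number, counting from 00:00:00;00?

68218

Complete 10-minute blocks: 3, each 17982 frames → 53946.
Remaining 7 whole minutes in the current block: 1800 + 6 × 1798 = 12588 frames.
Within the current minute: 56 × 30 + 6 − 2 = 1684 (labels ;00/;01 skipped at this minute). Total = 53946 + 12588 + 1684 = 68218.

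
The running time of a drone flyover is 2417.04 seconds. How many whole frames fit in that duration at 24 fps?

Frames = 2417.04 × 24 = 1450224/25 ≈ 58008.9600.
Complete frames: 58008.

58008 frames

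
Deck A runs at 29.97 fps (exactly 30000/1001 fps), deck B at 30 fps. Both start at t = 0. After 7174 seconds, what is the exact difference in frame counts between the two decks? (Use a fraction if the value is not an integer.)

A emits 30000/1001 × 7174 = 215220000/1001 frames; B emits 30 × 7174 = 215220.
Difference = 215220/1001 frames (≈ 215.0050); B is ahead of A.

215220/1001 frames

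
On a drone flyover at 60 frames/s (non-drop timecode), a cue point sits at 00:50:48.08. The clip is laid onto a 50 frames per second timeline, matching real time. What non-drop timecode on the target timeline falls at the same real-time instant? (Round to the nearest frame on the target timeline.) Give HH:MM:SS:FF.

Source frame index: (0×3600 + 50×60 + 48) × 60 + 8 = 182888.
Real time: 182888 / (60) = 45722/15 s.
Target frame: (45722/15) × (50) = 457220/3 ≈ 152406.667 → 152407.
At 50 labels/s: frame 152407 → 00:50:48:07.

00:50:48:07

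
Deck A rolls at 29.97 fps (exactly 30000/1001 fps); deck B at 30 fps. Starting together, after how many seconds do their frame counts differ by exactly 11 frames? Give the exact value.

11011/30 seconds

The gap grows by |30 − 30000/1001| = 30/1001 frames per second.
Time for a 11-frame gap: 11 ÷ (30/1001) = 11011/30 s.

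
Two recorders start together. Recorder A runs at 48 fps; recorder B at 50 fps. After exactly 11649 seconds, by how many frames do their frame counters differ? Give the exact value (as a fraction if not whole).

A emits 48 × 11649 = 559152 frames; B emits 50 × 11649 = 582450.
Difference = 23298 frames; B is ahead of A.

23298 frames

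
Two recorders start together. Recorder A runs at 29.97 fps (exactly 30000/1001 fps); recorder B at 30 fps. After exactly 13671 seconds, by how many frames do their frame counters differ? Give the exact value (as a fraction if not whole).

A emits 30000/1001 × 13671 = 58590000/143 frames; B emits 30 × 13671 = 410130.
Difference = 58590/143 frames (≈ 409.7203); B is ahead of A.

58590/143 frames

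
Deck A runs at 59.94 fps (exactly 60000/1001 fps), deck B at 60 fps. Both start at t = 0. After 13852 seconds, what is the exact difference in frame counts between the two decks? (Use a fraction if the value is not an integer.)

831120/1001 frames

A emits 60000/1001 × 13852 = 831120000/1001 frames; B emits 60 × 13852 = 831120.
Difference = 831120/1001 frames (≈ 830.2897); B is ahead of A.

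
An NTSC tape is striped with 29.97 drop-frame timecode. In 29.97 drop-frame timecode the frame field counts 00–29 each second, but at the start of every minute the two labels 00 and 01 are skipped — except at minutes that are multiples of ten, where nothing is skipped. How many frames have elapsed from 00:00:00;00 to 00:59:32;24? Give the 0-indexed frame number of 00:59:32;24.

107076

Complete 10-minute blocks: 5, each 17982 frames → 89910.
Remaining 9 whole minutes in the current block: 1800 + 8 × 1798 = 16184 frames.
Within the current minute: 32 × 30 + 24 − 2 = 982 (labels ;00/;01 skipped at this minute). Total = 89910 + 16184 + 982 = 107076.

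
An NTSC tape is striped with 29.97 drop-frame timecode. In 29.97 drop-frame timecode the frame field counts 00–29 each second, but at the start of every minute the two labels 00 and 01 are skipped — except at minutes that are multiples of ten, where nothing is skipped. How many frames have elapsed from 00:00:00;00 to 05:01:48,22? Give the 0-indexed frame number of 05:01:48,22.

Complete 10-minute blocks: 30, each 17982 frames → 539460.
Remaining 1 whole minute in the current block: 1800 + 0 × 1798 = 1800 frames.
Within the current minute: 48 × 30 + 22 − 2 = 1460 (labels ;00/;01 skipped at this minute). Total = 539460 + 1800 + 1460 = 542720.

542720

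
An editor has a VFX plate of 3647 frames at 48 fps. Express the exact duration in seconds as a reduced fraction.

Running time = 3647 ÷ (48) = 3647 × 1/48 = 3647/48 s.

3647/48 seconds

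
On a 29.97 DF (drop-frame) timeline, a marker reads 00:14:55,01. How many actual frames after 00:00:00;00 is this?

26825

As if non-drop at 30 labels/s: (0 × 3600 + 14 × 60 + 55) × 30 + 1 = 26851.
Minute boundaries passed: 14; those not divisible by 10: 14 − 1 = 13; dropped labels = 2 × 13 = 26.
Actual frame index = 26851 − 26 = 26825.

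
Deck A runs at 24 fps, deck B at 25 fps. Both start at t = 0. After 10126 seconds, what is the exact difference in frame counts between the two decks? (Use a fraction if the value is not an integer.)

10126 frames

A emits 24 × 10126 = 243024 frames; B emits 25 × 10126 = 253150.
Difference = 10126 frames; B is ahead of A.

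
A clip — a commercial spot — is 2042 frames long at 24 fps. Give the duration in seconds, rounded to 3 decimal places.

Running time = 2042 × 1/24 = 1021/12 s ≈ 85.083 s.

85.083 seconds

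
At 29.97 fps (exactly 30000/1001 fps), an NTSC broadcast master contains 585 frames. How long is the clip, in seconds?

Running time = 585 / (30000/1001) = 19.5195 s.

19.5195 seconds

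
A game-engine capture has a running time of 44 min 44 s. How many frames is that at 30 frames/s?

44 min 44 s = 2684 s.
Frames = 2684 × 30 = 80520.

80520 frames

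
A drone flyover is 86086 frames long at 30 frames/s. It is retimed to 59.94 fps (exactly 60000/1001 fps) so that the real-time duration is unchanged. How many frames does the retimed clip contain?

Target frames = source frames × (target rate / source rate) = 86086 × (60000/1001)/(30) = 86086 × 2000/1001 = 172000.

172000 frames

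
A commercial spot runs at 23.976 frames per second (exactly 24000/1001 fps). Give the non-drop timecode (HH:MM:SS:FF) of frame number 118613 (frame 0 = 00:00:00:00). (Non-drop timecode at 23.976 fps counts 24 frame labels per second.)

118613 ÷ 24 = 4942 full seconds, remainder 5 frames.
4942 s = 1 h 22 min 22 s.
Timecode: 01:22:22:05.

01:22:22:05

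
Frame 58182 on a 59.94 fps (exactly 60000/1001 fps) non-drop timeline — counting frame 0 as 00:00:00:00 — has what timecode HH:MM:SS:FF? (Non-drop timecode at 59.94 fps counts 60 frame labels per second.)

00:16:09:42

58182 ÷ 60 = 969 full seconds, remainder 42 frames.
969 s = 0 h 16 min 9 s.
Timecode: 00:16:09:42.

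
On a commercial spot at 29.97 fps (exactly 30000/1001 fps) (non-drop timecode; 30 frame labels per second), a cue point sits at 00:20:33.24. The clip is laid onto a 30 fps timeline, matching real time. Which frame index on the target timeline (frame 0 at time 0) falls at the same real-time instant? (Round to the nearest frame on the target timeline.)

frame 37051

Source frame index: (0×3600 + 20×60 + 33) × 30 + 24 = 37014.
Real time: 37014 / (30000/1001) = 6175169/5000 s.
Target frame: (6175169/5000) × (30) = 18525507/500 ≈ 37051.014 → 37051.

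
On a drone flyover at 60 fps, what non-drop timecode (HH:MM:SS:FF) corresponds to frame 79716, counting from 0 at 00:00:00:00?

00:22:08:36

79716 ÷ 60 = 1328 full seconds, remainder 36 frames.
1328 s = 0 h 22 min 8 s.
Timecode: 00:22:08:36.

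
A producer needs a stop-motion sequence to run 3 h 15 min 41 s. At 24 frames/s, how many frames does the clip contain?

3 h 15 min 41 s = 11741 s.
Frames = 11741 × 24 = 281784.

281784 frames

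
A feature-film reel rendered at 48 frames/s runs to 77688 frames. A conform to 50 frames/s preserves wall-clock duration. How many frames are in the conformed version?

Target frames = source frames × (target rate / source rate) = 77688 × (50)/(48) = 77688 × 25/24 = 80925.

80925 frames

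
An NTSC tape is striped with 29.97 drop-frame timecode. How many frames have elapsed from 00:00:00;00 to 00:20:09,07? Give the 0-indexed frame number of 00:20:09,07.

Complete 10-minute blocks: 2, each 17982 frames → 35964.
Remaining 0 whole minutes in the current block: 0 frames.
Within the current minute: 9 × 30 + 7 = 277. Total = 35964 + 0 + 277 = 36241.

36241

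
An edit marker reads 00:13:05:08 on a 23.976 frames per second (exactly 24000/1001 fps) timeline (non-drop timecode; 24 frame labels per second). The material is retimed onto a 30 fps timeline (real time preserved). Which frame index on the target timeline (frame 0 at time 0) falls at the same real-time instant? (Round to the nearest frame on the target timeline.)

Source frame index: (0×3600 + 13×60 + 5) × 24 + 8 = 18848.
Real time: 18848 / (24000/1001) = 589589/750 s.
Target frame: (589589/750) × (30) = 589589/25 ≈ 23583.560 → 23584.

frame 23584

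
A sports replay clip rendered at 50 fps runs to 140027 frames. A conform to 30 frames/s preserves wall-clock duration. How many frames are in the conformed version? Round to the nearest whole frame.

84016 frames

Frames at target rate = 140027 × (30) / (50) = 420081/5 ≈ 84016.200.
Nearest whole frame: 84016.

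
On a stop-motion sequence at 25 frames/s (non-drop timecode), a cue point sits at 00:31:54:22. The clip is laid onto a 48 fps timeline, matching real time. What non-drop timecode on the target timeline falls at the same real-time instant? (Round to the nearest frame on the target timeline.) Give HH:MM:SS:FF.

Source frame index: (0×3600 + 31×60 + 54) × 25 + 22 = 47872.
Real time: 47872 / (25) = 47872/25 s.
Target frame: (47872/25) × (48) = 2297856/25 ≈ 91914.240 → 91914.
At 48 labels/s: frame 91914 → 00:31:54:42.

00:31:54:42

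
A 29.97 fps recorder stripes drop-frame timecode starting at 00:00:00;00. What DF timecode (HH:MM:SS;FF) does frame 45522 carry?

Ten DF minutes hold 17982 frames, so frame 45522 lies in block 2 (frames 35964–53945) with 9558 frames into that block.
The block's first minute is 1800 frames and the rest 1798 each; 9558 frames reaches minute 5, so 2 × 18 + 5 × 2 = 46 labels have been skipped so far.
Adding those back, label number 45522 + 46 = 45568 at 30 labels/s is 1518 s + 28 f = 0 h 25 min 18 s frame 28, i.e. 00:25:18;28.

00:25:18;28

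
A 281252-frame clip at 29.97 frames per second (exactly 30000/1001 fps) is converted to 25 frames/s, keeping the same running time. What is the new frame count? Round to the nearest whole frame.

234611 frames

Frames at target rate = 281252 × (25) / (30000/1001) = 70383313/300 ≈ 234611.043.
Nearest whole frame: 234611.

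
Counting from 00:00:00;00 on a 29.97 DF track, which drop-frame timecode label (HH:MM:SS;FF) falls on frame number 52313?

00:29:05;17

Each 10-minute DF block holds 10 × 60 × 30 − 9 × 2 = 17982 frames. 52313 ÷ 17982 → 2 full blocks, remainder 16349.
Within the partial block the first minute is 1800 frames and each further minute 1798, so 9 further minute boundaries passed. Total skipped labels = 18 × 2 + 2 × 9 = 54.
Non-drop label index = 52313 + 54 = 52367; at 30 labels/s that is 00:29:05:17, i.e. DF 00:29:05;17.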